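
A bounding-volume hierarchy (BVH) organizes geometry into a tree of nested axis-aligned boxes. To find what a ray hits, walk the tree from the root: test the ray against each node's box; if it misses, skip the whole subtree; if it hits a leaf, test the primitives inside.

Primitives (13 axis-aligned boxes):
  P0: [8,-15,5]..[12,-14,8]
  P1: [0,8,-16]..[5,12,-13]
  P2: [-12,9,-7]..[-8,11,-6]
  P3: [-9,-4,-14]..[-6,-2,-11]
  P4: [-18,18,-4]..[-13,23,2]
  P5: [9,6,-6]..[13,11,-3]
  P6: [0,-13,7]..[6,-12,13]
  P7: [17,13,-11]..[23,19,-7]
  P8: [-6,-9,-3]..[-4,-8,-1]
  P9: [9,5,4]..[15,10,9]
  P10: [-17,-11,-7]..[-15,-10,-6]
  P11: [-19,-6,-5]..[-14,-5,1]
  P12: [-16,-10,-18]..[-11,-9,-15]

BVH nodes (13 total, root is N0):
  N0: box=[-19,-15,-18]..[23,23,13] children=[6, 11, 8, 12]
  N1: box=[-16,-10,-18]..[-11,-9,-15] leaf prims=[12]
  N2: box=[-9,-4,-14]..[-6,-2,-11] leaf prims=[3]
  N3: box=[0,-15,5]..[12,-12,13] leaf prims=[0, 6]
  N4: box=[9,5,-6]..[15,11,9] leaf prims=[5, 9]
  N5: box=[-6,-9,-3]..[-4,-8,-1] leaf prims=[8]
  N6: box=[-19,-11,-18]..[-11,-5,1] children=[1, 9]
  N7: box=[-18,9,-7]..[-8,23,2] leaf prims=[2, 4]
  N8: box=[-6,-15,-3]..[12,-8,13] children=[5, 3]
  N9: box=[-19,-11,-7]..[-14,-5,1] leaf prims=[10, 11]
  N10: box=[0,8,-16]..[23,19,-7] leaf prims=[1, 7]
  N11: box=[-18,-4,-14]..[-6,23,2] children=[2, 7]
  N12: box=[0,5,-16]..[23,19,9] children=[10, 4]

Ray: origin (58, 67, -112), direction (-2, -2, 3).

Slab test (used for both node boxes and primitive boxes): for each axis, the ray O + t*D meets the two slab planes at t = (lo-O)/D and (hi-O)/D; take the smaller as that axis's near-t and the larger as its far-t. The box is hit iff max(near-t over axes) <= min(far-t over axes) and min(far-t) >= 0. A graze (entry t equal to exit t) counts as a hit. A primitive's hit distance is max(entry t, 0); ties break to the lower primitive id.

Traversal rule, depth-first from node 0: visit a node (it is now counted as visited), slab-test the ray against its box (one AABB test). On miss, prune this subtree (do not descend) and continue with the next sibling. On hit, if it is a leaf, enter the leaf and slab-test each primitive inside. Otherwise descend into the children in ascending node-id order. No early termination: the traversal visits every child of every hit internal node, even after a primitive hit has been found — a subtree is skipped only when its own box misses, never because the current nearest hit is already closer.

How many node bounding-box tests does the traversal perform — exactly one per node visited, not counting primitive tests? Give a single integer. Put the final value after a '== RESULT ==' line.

Walk:
N0 x:[35/2,77/2] y:[22,41] z:[94/3,125/3] -> hit [94/3,77/2], descend [6, 8, 11, 12]
  N6 x:[69/2,77/2] y:[36,39] z:[94/3,113/3] -> hit [36,113/3], descend [1, 9]
    N1 x:[69/2,37] y:[38,77/2] z:[94/3,97/3] -> miss, prune
    N9 x:[36,77/2] y:[36,39] z:[35,113/3] -> hit [36,113/3] leaf, test {P10(miss), P11@t=36}
  N8 x:[23,32] y:[75/2,41] z:[109/3,125/3] -> miss, prune
  N11 x:[32,38] y:[22,71/2] z:[98/3,38] -> hit [98/3,71/2], descend [2, 7]
    N2 x:[32,67/2] y:[69/2,71/2] z:[98/3,101/3] -> miss, prune
    N7 x:[33,38] y:[22,29] z:[35,38] -> miss, prune
  N12 x:[35/2,29] y:[24,31] z:[32,121/3] -> miss, prune

Visited [0, 6, 1, 9, 8, 11, 2, 7, 12]. Tests: 9 box, 1 leaf. Nearest: P11.

== RESULT ==
9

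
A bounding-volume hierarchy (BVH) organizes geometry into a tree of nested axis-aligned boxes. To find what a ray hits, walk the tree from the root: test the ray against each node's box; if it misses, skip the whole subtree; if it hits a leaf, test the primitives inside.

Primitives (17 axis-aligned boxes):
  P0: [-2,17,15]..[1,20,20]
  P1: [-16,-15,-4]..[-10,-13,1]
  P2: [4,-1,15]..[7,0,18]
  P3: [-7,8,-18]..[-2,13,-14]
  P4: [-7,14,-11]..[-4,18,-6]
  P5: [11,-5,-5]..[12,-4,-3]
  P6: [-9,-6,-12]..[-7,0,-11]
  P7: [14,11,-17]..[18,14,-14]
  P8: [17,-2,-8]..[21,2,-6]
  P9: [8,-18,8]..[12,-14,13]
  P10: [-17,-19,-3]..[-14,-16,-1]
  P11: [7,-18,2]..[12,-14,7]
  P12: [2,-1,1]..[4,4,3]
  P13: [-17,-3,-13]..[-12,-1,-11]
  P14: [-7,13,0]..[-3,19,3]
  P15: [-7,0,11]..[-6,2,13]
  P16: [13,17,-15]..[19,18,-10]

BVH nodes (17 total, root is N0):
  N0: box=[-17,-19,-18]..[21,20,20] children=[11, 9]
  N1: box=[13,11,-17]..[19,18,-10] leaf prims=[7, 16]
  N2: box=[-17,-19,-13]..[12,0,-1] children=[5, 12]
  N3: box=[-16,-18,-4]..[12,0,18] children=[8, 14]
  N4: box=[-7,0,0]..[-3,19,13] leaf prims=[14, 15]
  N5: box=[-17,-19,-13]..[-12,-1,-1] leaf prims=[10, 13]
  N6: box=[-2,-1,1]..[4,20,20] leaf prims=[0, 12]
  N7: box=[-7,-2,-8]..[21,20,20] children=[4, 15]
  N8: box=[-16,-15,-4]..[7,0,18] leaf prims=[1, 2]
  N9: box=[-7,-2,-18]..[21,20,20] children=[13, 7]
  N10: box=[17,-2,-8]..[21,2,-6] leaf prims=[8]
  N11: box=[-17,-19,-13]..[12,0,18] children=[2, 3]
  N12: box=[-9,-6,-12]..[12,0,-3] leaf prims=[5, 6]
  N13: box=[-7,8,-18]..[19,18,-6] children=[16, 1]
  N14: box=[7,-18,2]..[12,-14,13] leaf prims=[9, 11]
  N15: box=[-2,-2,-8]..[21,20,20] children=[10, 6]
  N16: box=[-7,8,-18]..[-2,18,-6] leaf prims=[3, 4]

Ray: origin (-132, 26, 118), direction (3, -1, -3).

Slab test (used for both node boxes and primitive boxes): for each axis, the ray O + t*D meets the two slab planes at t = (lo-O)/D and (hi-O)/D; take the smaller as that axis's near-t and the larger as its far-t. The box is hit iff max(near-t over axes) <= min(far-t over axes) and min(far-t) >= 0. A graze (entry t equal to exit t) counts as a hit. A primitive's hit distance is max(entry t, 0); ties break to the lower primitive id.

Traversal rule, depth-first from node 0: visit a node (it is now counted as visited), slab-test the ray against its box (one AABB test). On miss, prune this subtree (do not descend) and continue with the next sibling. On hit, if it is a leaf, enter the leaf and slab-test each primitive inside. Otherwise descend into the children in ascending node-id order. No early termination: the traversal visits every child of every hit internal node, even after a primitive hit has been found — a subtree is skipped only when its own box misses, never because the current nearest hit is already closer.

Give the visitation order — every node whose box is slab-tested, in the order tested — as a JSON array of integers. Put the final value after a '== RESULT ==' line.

Traverse from the root:
N0 x:[115/3,51] y:[6,45] z:[98/3,136/3] -> hit [115/3,45], descend [9, 11]
  N9 x:[125/3,51] y:[6,28] z:[98/3,136/3] -> miss, prune
  N11 x:[115/3,48] y:[26,45] z:[100/3,131/3] -> hit [115/3,131/3], descend [2, 3]
    N2 x:[115/3,48] y:[26,45] z:[119/3,131/3] -> hit [119/3,131/3], descend [5, 12]
      N5 x:[115/3,40] y:[27,45] z:[119/3,131/3] -> hit [119/3,40] leaf, test {P10(miss), P13(miss)}
      N12 x:[41,48] y:[26,32] z:[121/3,130/3] -> miss, prune
    N3 x:[116/3,48] y:[26,44] z:[100/3,122/3] -> hit [116/3,122/3], descend [8, 14]
      N8 x:[116/3,139/3] y:[26,41] z:[100/3,122/3] -> hit [116/3,122/3] leaf, test {P1@t=39, P2(miss)}
      N14 x:[139/3,48] y:[40,44] z:[35,116/3] -> miss, prune

order=[0, 9, 11, 2, 5, 12, 3, 8, 14]  |boxes|=9  |leaves|=2  hit=P1

== RESULT ==
[0, 9, 11, 2, 5, 12, 3, 8, 14]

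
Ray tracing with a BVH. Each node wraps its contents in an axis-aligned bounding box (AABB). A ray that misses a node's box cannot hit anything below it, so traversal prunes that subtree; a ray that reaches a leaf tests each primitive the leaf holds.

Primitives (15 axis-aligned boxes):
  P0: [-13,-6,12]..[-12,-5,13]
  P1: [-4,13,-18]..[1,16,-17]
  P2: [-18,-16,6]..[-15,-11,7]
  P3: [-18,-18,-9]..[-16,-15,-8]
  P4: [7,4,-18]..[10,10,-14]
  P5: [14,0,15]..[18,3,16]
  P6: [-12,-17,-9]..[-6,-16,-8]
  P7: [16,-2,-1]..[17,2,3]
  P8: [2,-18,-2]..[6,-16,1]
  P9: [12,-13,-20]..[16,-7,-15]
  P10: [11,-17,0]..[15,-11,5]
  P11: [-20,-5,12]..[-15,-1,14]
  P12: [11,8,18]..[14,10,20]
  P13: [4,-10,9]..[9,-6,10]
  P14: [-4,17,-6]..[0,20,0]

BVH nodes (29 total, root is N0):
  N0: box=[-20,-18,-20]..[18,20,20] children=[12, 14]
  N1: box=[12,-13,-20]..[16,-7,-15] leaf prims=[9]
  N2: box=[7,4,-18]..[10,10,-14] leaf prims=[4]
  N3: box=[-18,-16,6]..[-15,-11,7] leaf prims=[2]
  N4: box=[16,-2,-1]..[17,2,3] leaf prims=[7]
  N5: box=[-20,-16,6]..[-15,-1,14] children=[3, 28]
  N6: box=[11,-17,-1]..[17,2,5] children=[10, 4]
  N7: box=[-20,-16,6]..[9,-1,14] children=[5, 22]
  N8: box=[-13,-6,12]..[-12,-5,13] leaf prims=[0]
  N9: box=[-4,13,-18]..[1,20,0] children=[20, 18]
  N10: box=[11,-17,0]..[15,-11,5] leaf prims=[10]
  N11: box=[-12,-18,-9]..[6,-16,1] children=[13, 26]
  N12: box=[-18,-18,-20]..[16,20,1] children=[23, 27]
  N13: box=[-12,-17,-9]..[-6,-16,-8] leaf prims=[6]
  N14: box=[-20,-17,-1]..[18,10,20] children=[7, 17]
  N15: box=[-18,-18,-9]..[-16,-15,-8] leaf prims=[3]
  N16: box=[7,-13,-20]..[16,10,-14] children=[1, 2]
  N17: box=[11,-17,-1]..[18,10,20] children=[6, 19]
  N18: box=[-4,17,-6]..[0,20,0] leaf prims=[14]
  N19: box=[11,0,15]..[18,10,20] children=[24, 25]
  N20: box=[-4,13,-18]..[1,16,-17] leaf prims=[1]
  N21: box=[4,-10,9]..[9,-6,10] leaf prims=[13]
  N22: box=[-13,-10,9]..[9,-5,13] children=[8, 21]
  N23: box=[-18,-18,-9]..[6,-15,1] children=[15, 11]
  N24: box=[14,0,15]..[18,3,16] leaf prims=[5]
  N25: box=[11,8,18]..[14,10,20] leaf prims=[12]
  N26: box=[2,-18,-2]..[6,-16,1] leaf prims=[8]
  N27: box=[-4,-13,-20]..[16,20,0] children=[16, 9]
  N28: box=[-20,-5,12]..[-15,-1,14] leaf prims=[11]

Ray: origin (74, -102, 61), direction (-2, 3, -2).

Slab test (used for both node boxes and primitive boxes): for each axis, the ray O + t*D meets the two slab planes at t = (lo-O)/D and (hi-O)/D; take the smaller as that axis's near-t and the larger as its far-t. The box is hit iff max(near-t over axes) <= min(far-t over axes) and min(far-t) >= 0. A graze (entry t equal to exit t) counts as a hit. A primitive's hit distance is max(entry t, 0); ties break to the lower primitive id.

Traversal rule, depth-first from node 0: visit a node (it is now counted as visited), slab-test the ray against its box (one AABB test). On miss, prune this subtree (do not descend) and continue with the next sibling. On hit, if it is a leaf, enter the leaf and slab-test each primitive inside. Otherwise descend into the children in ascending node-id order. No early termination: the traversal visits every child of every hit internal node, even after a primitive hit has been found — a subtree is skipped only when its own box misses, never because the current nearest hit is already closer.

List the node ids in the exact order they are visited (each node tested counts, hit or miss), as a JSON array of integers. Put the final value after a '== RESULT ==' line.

Trace the traversal:
N0 x:[28,47] y:[28,122/3] z:[41/2,81/2] -> hit [28,81/2], descend [12, 14]
  N12 x:[29,46] y:[28,122/3] z:[30,81/2] -> hit [30,81/2], descend [23, 27]
    N23 x:[34,46] y:[28,29] z:[30,35] -> miss, prune
    N27 x:[29,39] y:[89/3,122/3] z:[61/2,81/2] -> hit [61/2,39], descend [9, 16]
      N9 x:[73/2,39] y:[115/3,122/3] z:[61/2,79/2] -> hit [115/3,39], descend [18, 20]
        N18 x:[37,39] y:[119/3,122/3] z:[61/2,67/2] -> miss, prune
        N20 x:[73/2,39] y:[115/3,118/3] z:[39,79/2] -> hit [39,39] leaf, test {P1@t=39}
      N16 x:[29,67/2] y:[89/3,112/3] z:[75/2,81/2] -> miss, prune
  N14 x:[28,47] y:[85/3,112/3] z:[41/2,31] -> hit [85/3,31], descend [7, 17]
    N7 x:[65/2,47] y:[86/3,101/3] z:[47/2,55/2] -> miss, prune
    N17 x:[28,63/2] y:[85/3,112/3] z:[41/2,31] -> hit [85/3,31], descend [6, 19]
      N6 x:[57/2,63/2] y:[85/3,104/3] z:[28,31] -> hit [57/2,31], descend [4, 10]
        N4 x:[57/2,29] y:[100/3,104/3] z:[29,31] -> miss, prune
        N10 x:[59/2,63/2] y:[85/3,91/3] z:[28,61/2] -> hit [59/2,91/3] leaf, test {P10@t=59/2}
      N19 x:[28,63/2] y:[34,112/3] z:[41/2,23] -> miss, prune

Summary -> nodes [0, 12, 23, 27, 9, 18, 20, 16, 14, 7, 17, 6, 4, 10, 19]; box-tests=15; leaf-entries=2; first=P10

== RESULT ==
[0, 12, 23, 27, 9, 18, 20, 16, 14, 7, 17, 6, 4, 10, 19]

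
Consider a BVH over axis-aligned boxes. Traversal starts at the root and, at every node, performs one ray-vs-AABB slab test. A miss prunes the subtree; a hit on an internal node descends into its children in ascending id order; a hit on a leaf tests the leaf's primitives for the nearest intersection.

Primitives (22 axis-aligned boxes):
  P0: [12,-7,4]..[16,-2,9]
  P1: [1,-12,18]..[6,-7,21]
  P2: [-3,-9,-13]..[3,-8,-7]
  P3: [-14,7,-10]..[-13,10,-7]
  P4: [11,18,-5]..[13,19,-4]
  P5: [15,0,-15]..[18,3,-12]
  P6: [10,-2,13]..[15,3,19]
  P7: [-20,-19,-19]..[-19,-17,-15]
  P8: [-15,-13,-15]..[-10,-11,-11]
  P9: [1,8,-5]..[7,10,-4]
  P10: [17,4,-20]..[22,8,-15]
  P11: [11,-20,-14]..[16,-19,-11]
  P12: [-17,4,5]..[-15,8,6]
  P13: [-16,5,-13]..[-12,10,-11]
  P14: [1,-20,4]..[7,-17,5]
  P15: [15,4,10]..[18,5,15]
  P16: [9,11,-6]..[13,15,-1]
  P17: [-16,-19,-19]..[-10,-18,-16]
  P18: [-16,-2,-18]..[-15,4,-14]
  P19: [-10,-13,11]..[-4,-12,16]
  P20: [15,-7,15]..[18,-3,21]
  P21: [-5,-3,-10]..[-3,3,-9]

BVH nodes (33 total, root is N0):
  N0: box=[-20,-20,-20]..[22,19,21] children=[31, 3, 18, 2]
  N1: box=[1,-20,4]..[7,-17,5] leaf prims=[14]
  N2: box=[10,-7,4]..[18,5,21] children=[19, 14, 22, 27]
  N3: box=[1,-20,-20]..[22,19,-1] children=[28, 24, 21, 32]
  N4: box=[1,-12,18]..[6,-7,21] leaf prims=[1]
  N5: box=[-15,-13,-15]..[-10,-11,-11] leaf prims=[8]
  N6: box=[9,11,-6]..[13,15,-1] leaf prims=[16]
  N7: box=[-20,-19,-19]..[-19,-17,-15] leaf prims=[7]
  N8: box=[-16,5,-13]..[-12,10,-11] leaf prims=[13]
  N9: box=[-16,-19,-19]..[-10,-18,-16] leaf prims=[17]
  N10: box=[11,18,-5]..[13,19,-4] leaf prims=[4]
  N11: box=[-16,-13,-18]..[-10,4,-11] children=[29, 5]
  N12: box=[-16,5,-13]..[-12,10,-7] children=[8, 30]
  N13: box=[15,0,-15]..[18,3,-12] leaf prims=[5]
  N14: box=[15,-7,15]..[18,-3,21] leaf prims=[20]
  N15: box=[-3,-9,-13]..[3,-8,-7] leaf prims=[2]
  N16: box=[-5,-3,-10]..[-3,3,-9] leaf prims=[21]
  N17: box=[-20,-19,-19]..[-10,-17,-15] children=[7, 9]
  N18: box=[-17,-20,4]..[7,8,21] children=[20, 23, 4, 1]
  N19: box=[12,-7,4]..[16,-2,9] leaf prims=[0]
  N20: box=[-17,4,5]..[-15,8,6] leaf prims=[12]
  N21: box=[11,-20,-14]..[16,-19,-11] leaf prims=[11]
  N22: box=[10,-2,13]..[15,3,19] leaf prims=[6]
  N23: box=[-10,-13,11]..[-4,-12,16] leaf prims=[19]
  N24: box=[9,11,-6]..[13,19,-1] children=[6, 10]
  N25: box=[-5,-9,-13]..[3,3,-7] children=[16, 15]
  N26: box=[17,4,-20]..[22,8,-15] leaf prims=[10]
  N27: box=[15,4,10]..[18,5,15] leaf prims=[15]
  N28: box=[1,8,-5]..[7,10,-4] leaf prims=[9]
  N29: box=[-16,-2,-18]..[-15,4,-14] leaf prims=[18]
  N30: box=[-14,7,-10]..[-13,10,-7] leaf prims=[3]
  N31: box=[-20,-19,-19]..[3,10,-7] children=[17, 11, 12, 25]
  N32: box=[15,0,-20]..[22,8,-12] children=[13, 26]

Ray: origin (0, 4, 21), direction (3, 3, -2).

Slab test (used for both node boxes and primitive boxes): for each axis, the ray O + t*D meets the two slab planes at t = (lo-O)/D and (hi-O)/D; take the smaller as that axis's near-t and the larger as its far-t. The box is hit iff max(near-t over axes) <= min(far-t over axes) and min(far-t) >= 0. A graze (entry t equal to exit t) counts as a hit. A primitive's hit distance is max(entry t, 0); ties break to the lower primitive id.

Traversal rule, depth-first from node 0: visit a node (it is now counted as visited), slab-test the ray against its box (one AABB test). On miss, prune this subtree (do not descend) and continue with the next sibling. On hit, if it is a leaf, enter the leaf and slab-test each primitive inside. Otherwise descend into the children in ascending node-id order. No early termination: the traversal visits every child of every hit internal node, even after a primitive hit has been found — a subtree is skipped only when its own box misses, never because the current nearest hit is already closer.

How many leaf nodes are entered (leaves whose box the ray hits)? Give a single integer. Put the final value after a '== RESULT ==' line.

Traverse from the root:
N0 x:[-20/3,22/3] y:[-8,5] z:[0,41/2] -> hit [0,5], descend [2, 3, 18, 31]
  N2 x:[10/3,6] y:[-11/3,1/3] z:[0,17/2] -> miss, prune
  N3 x:[1/3,22/3] y:[-8,5] z:[11,41/2] -> miss, prune
  N18 x:[-17/3,7/3] y:[-8,4/3] z:[0,17/2] -> hit [0,4/3], descend [1, 4, 20, 23]
    N1 x:[1/3,7/3] y:[-8,-7] z:[8,17/2] -> miss, prune
    N4 x:[1/3,2] y:[-16/3,-11/3] z:[0,3/2] -> miss, prune
    N20 x:[-17/3,-5] y:[0,4/3] z:[15/2,8] -> miss, prune
    N23 x:[-10/3,-4/3] y:[-17/3,-16/3] z:[5/2,5] -> miss, prune
  N31 x:[-20/3,1] y:[-23/3,2] z:[14,20] -> miss, prune

order=[0, 2, 3, 18, 1, 4, 20, 23, 31]  |boxes|=9  |leaves|=0  hit=miss

== RESULT ==
0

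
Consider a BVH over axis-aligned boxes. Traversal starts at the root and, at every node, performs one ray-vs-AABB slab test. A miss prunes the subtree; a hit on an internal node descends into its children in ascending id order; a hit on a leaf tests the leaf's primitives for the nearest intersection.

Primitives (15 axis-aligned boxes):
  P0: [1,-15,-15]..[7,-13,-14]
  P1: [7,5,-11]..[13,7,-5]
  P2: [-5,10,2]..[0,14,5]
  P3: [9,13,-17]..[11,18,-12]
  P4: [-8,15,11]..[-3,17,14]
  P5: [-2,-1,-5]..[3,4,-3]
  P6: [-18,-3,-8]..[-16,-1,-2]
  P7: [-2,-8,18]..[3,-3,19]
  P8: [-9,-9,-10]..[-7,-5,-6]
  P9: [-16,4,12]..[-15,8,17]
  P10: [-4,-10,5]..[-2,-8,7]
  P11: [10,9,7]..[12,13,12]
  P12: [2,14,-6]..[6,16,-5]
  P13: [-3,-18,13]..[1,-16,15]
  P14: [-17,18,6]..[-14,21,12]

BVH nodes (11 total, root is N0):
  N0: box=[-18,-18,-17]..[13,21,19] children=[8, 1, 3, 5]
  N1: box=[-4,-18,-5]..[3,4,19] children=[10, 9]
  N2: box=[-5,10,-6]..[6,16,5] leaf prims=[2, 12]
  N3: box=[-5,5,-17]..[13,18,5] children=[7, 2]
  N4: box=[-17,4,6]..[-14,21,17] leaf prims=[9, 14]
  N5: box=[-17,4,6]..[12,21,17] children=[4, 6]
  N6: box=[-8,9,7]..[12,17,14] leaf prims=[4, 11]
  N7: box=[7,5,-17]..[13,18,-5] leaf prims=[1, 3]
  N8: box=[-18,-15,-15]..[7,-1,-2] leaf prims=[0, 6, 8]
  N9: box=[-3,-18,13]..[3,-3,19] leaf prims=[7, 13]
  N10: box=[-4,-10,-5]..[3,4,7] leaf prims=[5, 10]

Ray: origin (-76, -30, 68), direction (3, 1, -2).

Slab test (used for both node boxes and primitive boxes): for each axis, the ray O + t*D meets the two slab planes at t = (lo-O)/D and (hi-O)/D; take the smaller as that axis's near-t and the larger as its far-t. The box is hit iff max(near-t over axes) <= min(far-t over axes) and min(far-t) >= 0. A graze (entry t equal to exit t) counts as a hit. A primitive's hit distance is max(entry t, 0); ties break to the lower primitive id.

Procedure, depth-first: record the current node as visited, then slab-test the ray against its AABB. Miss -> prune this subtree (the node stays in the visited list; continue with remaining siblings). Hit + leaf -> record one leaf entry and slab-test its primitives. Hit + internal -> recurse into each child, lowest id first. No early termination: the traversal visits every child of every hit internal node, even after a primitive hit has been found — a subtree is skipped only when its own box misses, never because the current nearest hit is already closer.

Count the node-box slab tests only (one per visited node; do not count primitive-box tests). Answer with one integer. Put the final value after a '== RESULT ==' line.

Walk:
N0 x:[58/3,89/3] y:[12,51] z:[49/2,85/2] -> hit [49/2,89/3], descend [1, 3, 5, 8]
  N1 x:[24,79/3] y:[12,34] z:[49/2,73/2] -> hit [49/2,79/3], descend [9, 10]
    N9 x:[73/3,79/3] y:[12,27] z:[49/2,55/2] -> hit [49/2,79/3] leaf, test {P7@t=74/3, P13(miss)}
    N10 x:[24,79/3] y:[20,34] z:[61/2,73/2] -> miss, prune
  N3 x:[71/3,89/3] y:[35,48] z:[63/2,85/2] -> miss, prune
  N5 x:[59/3,88/3] y:[34,51] z:[51/2,31] -> miss, prune
  N8 x:[58/3,83/3] y:[15,29] z:[35,83/2] -> miss, prune

Summary -> nodes [0, 1, 9, 10, 3, 5, 8]; box-tests=7; leaf-entries=1; first=P7

== RESULT ==
7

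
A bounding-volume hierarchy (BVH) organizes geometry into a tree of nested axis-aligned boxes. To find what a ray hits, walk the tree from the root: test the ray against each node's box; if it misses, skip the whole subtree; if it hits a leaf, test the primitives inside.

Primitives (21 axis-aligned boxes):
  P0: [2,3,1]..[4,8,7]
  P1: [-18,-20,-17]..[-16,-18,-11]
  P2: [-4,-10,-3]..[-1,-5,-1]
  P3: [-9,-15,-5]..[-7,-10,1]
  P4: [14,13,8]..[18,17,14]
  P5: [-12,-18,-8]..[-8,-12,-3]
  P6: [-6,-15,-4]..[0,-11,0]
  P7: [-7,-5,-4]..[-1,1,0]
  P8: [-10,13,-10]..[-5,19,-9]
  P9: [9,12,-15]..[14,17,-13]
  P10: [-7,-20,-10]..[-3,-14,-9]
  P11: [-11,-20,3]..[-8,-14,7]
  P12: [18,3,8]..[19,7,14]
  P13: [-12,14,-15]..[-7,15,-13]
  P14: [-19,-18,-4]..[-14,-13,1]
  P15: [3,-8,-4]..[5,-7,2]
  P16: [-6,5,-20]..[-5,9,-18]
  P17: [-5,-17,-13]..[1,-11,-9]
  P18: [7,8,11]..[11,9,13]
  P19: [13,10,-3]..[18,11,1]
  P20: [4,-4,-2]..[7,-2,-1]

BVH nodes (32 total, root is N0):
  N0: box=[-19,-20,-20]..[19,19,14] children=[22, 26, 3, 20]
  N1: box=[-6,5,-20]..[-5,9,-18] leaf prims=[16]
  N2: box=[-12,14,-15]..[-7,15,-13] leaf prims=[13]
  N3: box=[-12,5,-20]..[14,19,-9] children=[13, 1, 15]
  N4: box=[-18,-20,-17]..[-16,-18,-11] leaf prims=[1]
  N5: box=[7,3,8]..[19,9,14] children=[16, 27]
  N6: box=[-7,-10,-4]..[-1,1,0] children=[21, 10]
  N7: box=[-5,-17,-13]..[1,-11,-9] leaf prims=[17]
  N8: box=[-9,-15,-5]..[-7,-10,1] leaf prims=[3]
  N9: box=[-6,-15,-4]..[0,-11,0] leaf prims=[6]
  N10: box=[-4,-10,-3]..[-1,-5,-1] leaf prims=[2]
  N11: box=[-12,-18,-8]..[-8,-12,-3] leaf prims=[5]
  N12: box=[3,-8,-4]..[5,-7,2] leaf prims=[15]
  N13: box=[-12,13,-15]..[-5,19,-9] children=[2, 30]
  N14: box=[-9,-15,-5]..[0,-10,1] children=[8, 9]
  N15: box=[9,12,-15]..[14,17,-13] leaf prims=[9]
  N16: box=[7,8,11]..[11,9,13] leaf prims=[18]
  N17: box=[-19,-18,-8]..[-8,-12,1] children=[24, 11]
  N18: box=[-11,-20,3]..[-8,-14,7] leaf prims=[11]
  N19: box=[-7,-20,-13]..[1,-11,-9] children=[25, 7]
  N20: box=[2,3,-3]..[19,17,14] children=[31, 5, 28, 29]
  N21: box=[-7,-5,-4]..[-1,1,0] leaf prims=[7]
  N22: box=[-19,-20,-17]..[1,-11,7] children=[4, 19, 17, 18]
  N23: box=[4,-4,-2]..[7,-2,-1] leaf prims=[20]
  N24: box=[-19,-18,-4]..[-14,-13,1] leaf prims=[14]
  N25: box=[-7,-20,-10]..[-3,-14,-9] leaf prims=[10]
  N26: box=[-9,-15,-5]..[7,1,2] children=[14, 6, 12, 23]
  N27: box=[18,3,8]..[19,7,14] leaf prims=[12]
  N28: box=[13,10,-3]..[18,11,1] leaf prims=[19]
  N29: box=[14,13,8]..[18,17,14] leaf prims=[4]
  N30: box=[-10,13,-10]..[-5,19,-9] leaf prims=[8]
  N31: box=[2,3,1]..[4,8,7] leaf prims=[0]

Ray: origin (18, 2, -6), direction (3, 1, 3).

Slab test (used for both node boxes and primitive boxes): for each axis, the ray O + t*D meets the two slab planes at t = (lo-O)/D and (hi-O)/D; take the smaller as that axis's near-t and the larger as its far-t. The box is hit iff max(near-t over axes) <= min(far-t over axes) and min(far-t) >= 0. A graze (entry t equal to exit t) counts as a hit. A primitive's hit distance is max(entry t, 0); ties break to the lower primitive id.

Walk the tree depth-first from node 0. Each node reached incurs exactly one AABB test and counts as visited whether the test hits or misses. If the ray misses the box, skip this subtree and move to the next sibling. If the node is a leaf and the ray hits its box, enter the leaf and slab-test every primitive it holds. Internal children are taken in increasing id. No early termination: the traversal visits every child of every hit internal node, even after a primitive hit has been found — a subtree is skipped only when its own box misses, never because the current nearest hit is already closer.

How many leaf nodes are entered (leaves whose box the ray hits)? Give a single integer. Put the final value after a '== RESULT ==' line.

Trace the traversal:
N0 x:[-37/3,1/3] y:[-22,17] z:[-14/3,20/3] -> hit [-14/3,1/3], descend [3, 20, 22, 26]
  N3 x:[-10,-4/3] y:[3,17] z:[-14/3,-1] -> miss, prune
  N20 x:[-16/3,1/3] y:[1,15] z:[1,20/3] -> miss, prune
  N22 x:[-37/3,-17/3] y:[-22,-13] z:[-11/3,13/3] -> miss, prune
  N26 x:[-9,-11/3] y:[-17,-1] z:[1/3,8/3] -> miss, prune

Visited [0, 3, 20, 22, 26]. Tests: 5 box, 0 leaf. Nearest: miss.

== RESULT ==
0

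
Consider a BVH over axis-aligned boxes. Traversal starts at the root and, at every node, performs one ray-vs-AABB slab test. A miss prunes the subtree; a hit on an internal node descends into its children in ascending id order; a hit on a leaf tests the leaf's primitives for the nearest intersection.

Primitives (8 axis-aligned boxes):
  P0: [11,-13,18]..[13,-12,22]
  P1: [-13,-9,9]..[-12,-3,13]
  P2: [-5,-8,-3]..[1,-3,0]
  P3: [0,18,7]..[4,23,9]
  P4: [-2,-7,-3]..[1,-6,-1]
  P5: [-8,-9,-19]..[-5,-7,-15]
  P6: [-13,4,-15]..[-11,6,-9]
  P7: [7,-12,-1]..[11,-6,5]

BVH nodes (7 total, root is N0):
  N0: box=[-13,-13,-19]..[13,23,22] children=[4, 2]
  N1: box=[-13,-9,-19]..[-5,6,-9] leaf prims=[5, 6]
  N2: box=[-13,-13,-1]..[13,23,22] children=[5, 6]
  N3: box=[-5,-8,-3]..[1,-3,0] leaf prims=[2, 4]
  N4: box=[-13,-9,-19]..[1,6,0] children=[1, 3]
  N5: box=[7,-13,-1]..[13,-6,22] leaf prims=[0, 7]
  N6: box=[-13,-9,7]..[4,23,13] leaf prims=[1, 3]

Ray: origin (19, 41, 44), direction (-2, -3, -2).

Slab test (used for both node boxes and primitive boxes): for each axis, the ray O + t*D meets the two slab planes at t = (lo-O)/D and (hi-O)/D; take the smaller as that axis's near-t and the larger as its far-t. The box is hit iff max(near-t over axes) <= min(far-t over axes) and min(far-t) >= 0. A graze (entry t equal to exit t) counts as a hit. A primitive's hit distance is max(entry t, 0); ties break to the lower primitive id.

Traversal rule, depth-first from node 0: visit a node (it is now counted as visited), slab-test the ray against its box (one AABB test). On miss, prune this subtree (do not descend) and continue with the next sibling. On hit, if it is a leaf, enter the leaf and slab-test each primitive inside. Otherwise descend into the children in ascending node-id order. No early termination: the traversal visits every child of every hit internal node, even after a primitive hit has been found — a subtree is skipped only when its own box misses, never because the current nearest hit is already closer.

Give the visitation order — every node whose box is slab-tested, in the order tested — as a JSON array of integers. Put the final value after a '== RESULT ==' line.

Trace the traversal:
N0 x:[3,16] y:[6,18] z:[11,63/2] -> hit [11,16], descend [2, 4]
  N2 x:[3,16] y:[6,18] z:[11,45/2] -> hit [11,16], descend [5, 6]
    N5 x:[3,6] y:[47/3,18] z:[11,45/2] -> miss, prune
    N6 x:[15/2,16] y:[6,50/3] z:[31/2,37/2] -> hit [31/2,16] leaf, test {P1@t=31/2, P3(miss)}
  N4 x:[9,16] y:[35/3,50/3] z:[22,63/2] -> miss, prune

5 AABB tests over nodes [0, 2, 5, 6, 4]; 1 leaf entered; closest P1.

== RESULT ==
[0, 2, 5, 6, 4]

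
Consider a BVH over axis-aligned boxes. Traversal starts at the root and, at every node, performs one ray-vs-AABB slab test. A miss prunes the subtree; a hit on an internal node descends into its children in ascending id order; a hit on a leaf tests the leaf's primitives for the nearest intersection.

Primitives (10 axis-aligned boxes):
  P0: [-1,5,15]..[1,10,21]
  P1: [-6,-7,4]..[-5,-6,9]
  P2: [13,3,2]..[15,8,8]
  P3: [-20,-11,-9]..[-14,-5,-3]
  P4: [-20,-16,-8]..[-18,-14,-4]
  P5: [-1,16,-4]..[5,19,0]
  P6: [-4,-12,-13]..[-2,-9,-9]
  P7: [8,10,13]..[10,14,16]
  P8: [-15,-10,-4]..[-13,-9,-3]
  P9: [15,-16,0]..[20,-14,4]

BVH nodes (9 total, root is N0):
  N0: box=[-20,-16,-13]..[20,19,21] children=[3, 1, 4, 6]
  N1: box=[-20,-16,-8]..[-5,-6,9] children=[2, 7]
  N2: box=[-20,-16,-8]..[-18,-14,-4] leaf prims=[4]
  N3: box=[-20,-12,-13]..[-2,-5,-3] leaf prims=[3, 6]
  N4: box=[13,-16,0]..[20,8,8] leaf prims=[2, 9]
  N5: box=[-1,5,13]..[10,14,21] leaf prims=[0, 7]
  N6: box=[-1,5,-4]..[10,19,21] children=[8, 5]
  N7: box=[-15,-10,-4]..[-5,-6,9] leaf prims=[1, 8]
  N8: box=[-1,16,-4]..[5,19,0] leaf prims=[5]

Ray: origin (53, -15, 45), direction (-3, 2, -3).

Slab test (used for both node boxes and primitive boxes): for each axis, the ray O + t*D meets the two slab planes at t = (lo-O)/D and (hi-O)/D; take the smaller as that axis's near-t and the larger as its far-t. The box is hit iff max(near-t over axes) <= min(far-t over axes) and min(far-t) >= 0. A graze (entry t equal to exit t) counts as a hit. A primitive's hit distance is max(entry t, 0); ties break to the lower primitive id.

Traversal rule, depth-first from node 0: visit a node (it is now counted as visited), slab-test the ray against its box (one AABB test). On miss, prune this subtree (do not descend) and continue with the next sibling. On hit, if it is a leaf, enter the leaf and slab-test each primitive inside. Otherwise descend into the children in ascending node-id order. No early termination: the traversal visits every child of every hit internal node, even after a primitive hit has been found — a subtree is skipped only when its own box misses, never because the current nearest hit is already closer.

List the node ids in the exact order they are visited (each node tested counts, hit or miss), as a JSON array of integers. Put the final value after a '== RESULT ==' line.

Walk:
N0 x:[11,73/3] y:[-1/2,17] z:[8,58/3] -> hit [11,17], descend [1, 3, 4, 6]
  N1 x:[58/3,73/3] y:[-1/2,9/2] z:[12,53/3] -> miss, prune
  N3 x:[55/3,73/3] y:[3/2,5] z:[16,58/3] -> miss, prune
  N4 x:[11,40/3] y:[-1/2,23/2] z:[37/3,15] -> miss, prune
  N6 x:[43/3,18] y:[10,17] z:[8,49/3] -> hit [43/3,49/3], descend [5, 8]
    N5 x:[43/3,18] y:[10,29/2] z:[8,32/3] -> miss, prune
    N8 x:[16,18] y:[31/2,17] z:[15,49/3] -> hit [16,49/3] leaf, test {P5@t=16}

Visited [0, 1, 3, 4, 6, 5, 8]. Tests: 7 box, 1 leaf. Nearest: P5.

== RESULT ==
[0, 1, 3, 4, 6, 5, 8]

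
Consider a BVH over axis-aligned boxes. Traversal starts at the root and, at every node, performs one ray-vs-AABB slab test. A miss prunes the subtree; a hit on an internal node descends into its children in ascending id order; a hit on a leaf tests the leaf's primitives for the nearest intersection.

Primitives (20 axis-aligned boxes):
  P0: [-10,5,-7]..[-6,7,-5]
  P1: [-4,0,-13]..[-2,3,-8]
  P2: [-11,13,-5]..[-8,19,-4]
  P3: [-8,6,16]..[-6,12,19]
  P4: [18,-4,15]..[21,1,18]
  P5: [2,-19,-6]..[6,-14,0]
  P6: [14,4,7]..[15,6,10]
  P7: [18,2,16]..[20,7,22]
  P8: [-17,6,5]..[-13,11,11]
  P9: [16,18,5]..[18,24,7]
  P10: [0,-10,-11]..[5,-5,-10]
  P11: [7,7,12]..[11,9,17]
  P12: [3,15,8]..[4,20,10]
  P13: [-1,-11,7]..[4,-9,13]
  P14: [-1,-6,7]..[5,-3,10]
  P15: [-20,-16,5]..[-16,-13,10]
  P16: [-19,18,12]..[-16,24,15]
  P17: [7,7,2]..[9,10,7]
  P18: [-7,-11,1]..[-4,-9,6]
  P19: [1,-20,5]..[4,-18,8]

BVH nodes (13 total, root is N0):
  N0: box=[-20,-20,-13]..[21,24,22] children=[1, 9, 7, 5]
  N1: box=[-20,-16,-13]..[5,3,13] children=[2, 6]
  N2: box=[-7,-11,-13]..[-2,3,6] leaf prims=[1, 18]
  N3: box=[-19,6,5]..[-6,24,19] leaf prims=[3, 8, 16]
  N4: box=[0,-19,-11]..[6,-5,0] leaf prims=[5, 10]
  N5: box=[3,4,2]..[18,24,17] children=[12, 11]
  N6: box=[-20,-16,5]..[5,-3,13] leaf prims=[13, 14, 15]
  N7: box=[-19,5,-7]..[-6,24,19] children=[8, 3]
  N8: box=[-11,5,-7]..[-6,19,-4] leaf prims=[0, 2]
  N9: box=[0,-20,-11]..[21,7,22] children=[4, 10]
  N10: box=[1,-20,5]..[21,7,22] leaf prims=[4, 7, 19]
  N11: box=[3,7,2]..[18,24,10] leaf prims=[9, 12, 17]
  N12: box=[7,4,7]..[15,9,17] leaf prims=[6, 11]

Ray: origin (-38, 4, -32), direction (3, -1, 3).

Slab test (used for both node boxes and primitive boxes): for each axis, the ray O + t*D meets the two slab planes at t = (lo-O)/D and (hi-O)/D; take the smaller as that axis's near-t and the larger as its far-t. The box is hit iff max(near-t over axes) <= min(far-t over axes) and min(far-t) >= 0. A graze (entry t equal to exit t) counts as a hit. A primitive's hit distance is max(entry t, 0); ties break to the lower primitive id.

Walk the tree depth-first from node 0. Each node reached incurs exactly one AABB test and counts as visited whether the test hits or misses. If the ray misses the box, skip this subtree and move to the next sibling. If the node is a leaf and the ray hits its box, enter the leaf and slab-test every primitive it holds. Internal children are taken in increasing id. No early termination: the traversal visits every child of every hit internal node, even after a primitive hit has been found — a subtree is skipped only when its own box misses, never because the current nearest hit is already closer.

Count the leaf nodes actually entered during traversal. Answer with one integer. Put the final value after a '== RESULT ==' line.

Trace the traversal:
N0 x:[6,59/3] y:[-20,24] z:[19/3,18] -> hit [19/3,18], descend [1, 5, 7, 9]
  N1 x:[6,43/3] y:[1,20] z:[19/3,15] -> hit [19/3,43/3], descend [2, 6]
    N2 x:[31/3,12] y:[1,15] z:[19/3,38/3] -> hit [31/3,12] leaf, test {P1(miss), P18(miss)}
    N6 x:[6,43/3] y:[7,20] z:[37/3,15] -> hit [37/3,43/3] leaf, test {P13@t=13, P14(miss), P15(miss)}
  N5 x:[41/3,56/3] y:[-20,0] z:[34/3,49/3] -> miss, prune
  N7 x:[19/3,32/3] y:[-20,-1] z:[25/3,17] -> miss, prune
  N9 x:[38/3,59/3] y:[-3,24] z:[7,18] -> hit [38/3,18], descend [4, 10]
    N4 x:[38/3,44/3] y:[9,23] z:[7,32/3] -> miss, prune
    N10 x:[13,59/3] y:[-3,24] z:[37/3,18] -> hit [13,18] leaf, test {P4(miss), P7(miss), P19(miss)}

9 AABB tests over nodes [0, 1, 2, 6, 5, 7, 9, 4, 10]; 3 leaves entered; closest P13.

== RESULT ==
3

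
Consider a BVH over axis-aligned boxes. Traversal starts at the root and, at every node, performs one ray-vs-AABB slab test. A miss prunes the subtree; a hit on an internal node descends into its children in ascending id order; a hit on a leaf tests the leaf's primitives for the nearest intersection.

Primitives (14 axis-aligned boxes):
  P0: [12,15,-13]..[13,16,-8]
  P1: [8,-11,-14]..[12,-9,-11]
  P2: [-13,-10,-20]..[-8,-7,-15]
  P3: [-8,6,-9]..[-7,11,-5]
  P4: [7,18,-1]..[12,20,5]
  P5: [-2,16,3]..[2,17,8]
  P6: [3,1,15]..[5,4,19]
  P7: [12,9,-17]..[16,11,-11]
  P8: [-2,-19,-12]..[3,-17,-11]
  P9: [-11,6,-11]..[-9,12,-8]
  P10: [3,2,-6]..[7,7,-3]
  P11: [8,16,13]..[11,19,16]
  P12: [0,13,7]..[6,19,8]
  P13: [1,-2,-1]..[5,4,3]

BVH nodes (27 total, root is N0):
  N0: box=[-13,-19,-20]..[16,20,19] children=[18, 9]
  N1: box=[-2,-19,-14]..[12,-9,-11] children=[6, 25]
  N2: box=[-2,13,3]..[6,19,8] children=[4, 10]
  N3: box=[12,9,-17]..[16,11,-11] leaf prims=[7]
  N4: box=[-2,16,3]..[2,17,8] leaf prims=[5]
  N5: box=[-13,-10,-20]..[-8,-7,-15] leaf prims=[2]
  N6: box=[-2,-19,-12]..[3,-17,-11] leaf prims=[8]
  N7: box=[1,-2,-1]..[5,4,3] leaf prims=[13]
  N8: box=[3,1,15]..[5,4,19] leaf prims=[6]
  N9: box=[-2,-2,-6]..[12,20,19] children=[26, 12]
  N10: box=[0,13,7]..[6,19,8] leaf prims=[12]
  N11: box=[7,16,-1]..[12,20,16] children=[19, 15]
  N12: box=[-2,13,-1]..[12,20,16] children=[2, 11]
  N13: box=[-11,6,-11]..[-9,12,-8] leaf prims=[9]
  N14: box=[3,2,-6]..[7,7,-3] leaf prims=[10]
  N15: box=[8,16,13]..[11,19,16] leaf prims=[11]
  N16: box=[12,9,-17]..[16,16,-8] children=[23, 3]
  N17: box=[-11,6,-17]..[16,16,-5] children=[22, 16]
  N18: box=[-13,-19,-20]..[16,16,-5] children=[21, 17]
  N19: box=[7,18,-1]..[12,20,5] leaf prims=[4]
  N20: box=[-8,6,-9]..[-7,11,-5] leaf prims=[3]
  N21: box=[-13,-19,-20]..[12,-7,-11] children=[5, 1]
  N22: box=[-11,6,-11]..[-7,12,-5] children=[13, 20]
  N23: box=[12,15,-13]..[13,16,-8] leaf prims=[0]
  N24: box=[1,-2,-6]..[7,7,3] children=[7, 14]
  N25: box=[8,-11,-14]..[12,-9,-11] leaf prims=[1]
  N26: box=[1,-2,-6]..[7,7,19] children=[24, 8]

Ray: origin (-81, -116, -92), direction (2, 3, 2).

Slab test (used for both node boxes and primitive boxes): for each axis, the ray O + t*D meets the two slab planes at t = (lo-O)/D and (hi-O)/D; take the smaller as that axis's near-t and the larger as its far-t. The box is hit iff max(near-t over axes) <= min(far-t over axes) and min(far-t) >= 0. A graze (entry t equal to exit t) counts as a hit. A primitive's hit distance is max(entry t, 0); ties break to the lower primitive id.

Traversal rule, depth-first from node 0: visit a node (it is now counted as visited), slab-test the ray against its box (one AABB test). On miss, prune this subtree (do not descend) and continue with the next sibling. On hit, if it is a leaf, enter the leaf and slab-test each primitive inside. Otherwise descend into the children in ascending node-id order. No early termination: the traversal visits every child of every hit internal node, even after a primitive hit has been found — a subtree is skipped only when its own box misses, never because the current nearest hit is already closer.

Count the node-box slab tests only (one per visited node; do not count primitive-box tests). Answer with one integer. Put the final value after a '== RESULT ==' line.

Walk:
N0 x:[34,97/2] y:[97/3,136/3] z:[36,111/2] -> hit [36,136/3], descend [9, 18]
  N9 x:[79/2,93/2] y:[38,136/3] z:[43,111/2] -> hit [43,136/3], descend [12, 26]
    N12 x:[79/2,93/2] y:[43,136/3] z:[91/2,54] -> miss, prune
    N26 x:[41,44] y:[38,41] z:[43,111/2] -> miss, prune
  N18 x:[34,97/2] y:[97/3,44] z:[36,87/2] -> hit [36,87/2], descend [17, 21]
    N17 x:[35,97/2] y:[122/3,44] z:[75/2,87/2] -> hit [122/3,87/2], descend [16, 22]
      N16 x:[93/2,97/2] y:[125/3,44] z:[75/2,42] -> miss, prune
      N22 x:[35,37] y:[122/3,128/3] z:[81/2,87/2] -> miss, prune
    N21 x:[34,93/2] y:[97/3,109/3] z:[36,81/2] -> hit [36,109/3], descend [1, 5]
      N1 x:[79/2,93/2] y:[97/3,107/3] z:[39,81/2] -> miss, prune
      N5 x:[34,73/2] y:[106/3,109/3] z:[36,77/2] -> hit [36,109/3] leaf, test {P2@t=36}

Summary -> nodes [0, 9, 12, 26, 18, 17, 16, 22, 21, 1, 5]; box-tests=11; leaf-entries=1; first=P2

== RESULT ==
11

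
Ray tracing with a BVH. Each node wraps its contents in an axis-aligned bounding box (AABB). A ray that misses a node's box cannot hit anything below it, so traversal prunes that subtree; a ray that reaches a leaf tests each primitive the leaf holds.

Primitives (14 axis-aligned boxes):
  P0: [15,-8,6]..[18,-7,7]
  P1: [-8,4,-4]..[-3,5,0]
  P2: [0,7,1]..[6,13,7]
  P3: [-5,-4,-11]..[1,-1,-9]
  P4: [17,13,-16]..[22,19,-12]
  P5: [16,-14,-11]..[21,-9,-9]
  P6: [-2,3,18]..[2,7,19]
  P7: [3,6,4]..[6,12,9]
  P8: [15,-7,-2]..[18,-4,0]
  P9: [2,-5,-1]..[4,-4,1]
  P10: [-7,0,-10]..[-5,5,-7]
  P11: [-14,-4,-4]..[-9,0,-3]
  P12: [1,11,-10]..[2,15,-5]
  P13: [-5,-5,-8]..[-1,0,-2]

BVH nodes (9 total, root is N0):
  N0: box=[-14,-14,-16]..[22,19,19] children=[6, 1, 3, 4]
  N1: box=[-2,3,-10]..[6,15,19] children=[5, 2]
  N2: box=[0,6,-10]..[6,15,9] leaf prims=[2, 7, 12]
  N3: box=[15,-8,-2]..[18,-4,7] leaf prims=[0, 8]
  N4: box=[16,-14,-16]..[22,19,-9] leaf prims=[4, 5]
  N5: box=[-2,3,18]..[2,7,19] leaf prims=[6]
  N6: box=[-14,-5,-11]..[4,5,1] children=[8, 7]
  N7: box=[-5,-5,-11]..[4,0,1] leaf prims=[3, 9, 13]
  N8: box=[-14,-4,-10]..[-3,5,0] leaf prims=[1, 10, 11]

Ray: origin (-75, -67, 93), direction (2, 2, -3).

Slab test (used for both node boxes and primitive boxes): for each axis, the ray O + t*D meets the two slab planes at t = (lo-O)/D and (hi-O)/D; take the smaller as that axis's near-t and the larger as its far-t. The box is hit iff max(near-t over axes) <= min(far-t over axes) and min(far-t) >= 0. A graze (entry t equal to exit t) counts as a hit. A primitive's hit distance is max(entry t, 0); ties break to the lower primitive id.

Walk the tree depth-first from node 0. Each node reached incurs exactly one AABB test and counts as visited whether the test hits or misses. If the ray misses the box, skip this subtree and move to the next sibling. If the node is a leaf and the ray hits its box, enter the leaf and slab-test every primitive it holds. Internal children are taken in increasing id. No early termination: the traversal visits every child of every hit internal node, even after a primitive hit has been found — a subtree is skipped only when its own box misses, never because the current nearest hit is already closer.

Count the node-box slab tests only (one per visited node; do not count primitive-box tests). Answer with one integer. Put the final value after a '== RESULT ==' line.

Walk:
N0 x:[61/2,97/2] y:[53/2,43] z:[74/3,109/3] -> hit [61/2,109/3], descend [1, 3, 4, 6]
  N1 x:[73/2,81/2] y:[35,41] z:[74/3,103/3] -> miss, prune
  N3 x:[45,93/2] y:[59/2,63/2] z:[86/3,95/3] -> miss, prune
  N4 x:[91/2,97/2] y:[53/2,43] z:[34,109/3] -> miss, prune
  N6 x:[61/2,79/2] y:[31,36] z:[92/3,104/3] -> hit [31,104/3], descend [7, 8]
    N7 x:[35,79/2] y:[31,67/2] z:[92/3,104/3] -> miss, prune
    N8 x:[61/2,36] y:[63/2,36] z:[31,103/3] -> hit [63/2,103/3] leaf, test {P1(miss), P10@t=34, P11@t=32}

Summary -> nodes [0, 1, 3, 4, 6, 7, 8]; box-tests=7; leaf-entries=1; first=P11

== RESULT ==
7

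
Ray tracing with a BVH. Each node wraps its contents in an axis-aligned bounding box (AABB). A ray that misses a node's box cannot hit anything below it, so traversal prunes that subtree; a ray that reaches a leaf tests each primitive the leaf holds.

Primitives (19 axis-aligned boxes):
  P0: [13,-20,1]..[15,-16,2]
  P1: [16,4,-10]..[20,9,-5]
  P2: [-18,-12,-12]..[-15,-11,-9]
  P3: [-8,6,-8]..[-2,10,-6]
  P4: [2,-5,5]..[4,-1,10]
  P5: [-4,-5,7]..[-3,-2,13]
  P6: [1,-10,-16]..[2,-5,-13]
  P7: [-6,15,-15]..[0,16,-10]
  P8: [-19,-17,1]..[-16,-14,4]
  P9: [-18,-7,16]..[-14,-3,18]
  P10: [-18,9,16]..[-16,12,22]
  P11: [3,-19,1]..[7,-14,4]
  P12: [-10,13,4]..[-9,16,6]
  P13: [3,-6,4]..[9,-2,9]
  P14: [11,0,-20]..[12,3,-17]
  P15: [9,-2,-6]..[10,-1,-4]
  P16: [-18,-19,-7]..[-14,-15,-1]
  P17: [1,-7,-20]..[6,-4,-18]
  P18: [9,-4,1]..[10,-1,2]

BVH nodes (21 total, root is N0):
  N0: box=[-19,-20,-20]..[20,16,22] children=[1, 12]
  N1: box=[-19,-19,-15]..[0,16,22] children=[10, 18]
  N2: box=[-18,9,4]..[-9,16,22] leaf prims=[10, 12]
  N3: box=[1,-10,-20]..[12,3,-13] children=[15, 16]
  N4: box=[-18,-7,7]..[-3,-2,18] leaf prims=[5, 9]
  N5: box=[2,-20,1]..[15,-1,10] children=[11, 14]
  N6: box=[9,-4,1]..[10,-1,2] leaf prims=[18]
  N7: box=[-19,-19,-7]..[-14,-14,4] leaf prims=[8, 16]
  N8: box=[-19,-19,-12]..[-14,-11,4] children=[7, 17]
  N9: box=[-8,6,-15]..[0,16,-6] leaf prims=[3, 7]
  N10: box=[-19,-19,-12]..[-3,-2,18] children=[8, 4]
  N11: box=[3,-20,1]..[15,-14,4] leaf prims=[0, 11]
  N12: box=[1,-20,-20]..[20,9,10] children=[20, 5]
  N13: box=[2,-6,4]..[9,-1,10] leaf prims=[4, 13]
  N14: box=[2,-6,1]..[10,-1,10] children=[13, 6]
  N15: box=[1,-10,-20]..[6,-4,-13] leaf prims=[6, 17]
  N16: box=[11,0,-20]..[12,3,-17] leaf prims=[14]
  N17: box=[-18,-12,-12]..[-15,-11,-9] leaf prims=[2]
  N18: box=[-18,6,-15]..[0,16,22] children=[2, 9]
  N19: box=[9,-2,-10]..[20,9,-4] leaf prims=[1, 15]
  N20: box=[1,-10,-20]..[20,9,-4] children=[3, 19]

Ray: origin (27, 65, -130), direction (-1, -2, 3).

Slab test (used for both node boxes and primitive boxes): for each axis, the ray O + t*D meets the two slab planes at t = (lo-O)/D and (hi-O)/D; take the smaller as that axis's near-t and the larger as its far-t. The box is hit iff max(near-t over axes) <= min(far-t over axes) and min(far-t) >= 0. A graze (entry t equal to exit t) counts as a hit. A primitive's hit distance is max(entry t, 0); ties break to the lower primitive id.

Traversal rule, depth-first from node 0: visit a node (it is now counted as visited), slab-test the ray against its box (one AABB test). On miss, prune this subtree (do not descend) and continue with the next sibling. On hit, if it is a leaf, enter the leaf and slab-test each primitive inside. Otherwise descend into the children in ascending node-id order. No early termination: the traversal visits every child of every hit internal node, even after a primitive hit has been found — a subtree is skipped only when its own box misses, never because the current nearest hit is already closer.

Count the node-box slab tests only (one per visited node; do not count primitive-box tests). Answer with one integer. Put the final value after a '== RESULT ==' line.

Walk:
N0 x:[7,46] y:[49/2,85/2] z:[110/3,152/3] -> hit [110/3,85/2], descend [1, 12]
  N1 x:[27,46] y:[49/2,42] z:[115/3,152/3] -> hit [115/3,42], descend [10, 18]
    N10 x:[30,46] y:[67/2,42] z:[118/3,148/3] -> hit [118/3,42], descend [4, 8]
      N4 x:[30,45] y:[67/2,36] z:[137/3,148/3] -> miss, prune
      N8 x:[41,46] y:[38,42] z:[118/3,134/3] -> hit [41,42], descend [7, 17]
        N7 x:[41,46] y:[79/2,42] z:[41,134/3] -> hit [41,42] leaf, test {P8(miss), P16@t=41}
        N17 x:[42,45] y:[38,77/2] z:[118/3,121/3] -> miss, prune
    N18 x:[27,45] y:[49/2,59/2] z:[115/3,152/3] -> miss, prune
  N12 x:[7,26] y:[28,85/2] z:[110/3,140/3] -> miss, prune

order=[0, 1, 10, 4, 8, 7, 17, 18, 12]  |boxes|=9  |leaves|=1  hit=P16

== RESULT ==
9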